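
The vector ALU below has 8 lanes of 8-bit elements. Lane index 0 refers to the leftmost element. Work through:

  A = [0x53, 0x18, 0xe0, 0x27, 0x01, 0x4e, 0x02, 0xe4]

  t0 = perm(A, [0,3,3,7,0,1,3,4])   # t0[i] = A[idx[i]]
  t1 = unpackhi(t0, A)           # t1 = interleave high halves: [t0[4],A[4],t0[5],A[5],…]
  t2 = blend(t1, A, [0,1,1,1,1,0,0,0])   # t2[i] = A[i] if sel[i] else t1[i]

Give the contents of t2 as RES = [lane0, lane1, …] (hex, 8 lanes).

RES = [0x53, 0x18, 0xe0, 0x27, 0x01, 0x02, 0x01, 0xe4]

→ t0 |53|27|27|e4|53|18|27|01|
→ t1 |53|01|18|4e|27|02|01|e4|
→ t2 |53|18|e0|27|01|02|01|e4|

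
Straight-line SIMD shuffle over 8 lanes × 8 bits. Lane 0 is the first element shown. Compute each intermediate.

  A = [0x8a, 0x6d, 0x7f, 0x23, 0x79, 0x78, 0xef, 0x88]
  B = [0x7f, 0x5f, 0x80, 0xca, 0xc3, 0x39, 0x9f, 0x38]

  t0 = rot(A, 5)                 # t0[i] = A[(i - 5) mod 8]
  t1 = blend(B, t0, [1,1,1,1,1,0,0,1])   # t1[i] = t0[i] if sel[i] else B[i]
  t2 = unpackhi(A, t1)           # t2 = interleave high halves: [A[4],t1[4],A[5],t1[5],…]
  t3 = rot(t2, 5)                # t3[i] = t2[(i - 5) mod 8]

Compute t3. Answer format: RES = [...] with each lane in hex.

RES = [0x39, 0xef, 0x9f, 0x88, 0x7f, 0x79, 0x88, 0x78]

→ t0 |23|79|78|ef|88|8a|6d|7f|
→ t1 |23|79|78|ef|88|39|9f|7f|
→ t2 |79|88|78|39|ef|9f|88|7f|
→ t3 |39|ef|9f|88|7f|79|88|78|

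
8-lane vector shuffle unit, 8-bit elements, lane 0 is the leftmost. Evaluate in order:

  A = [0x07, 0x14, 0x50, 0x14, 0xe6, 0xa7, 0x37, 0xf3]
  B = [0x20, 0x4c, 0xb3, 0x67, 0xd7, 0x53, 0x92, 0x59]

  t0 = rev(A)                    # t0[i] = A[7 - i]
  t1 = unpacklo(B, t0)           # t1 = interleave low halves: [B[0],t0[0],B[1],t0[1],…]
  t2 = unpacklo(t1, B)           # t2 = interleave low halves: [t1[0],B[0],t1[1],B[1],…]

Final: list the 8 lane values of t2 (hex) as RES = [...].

RES = [ 0x20  0x20  0xf3  0x4c  0x4c  0xb3  0x37  0x67 ]

  t0: f3 37 a7 e6 14 50 14 07
  t1: 20 f3 4c 37 b3 a7 67 e6
  t2: 20 20 f3 4c 4c b3 37 67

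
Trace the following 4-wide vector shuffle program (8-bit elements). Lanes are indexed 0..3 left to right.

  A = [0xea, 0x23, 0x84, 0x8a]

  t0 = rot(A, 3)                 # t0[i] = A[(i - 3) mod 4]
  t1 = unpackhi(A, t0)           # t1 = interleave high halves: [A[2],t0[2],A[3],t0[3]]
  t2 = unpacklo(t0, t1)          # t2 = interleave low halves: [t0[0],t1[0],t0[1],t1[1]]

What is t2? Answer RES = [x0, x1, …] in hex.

t0 = [0x23, 0x84, 0x8a, 0xea]
t1 = [0x84, 0x8a, 0x8a, 0xea]
t2 = [0x23, 0x84, 0x84, 0x8a]

RES = [0x23, 0x84, 0x84, 0x8a]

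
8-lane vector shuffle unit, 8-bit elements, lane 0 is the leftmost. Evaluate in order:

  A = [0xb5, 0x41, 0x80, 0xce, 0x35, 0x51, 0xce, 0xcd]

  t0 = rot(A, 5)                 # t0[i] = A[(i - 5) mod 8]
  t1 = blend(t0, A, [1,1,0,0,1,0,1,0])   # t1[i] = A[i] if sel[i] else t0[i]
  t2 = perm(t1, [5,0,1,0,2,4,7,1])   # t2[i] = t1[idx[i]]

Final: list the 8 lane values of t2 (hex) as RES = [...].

RES = [ 0xb5  0xb5  0x41  0xb5  0x51  0x35  0x80  0x41 ]

t0 = [0xce, 0x35, 0x51, 0xce, 0xcd, 0xb5, 0x41, 0x80]
t1 = [0xb5, 0x41, 0x51, 0xce, 0x35, 0xb5, 0xce, 0x80]
t2 = [0xb5, 0xb5, 0x41, 0xb5, 0x51, 0x35, 0x80, 0x41]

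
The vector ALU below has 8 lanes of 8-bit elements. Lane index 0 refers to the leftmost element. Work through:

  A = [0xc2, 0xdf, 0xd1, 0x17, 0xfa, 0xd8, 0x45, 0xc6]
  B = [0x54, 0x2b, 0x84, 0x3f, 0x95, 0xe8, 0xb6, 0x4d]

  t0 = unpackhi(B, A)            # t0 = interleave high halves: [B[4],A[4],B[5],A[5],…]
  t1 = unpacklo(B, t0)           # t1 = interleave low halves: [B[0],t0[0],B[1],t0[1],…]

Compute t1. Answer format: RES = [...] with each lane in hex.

RES = [ 0x54  0x95  0x2b  0xfa  0x84  0xe8  0x3f  0xd8 ]

→ t0 |95|fa|e8|d8|b6|45|4d|c6|
→ t1 |54|95|2b|fa|84|e8|3f|d8|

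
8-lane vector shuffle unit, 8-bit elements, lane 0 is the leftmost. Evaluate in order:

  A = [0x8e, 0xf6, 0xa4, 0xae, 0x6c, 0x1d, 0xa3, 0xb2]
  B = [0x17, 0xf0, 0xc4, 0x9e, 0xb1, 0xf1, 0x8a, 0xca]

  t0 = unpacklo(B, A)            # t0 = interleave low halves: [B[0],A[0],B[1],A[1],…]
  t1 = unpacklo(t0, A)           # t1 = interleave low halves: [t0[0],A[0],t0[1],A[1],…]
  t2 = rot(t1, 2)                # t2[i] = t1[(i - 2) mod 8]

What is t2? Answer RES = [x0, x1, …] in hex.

RES = [0xf6, 0xae, 0x17, 0x8e, 0x8e, 0xf6, 0xf0, 0xa4]

t0 = [0x17, 0x8e, 0xf0, 0xf6, 0xc4, 0xa4, 0x9e, 0xae]
t1 = [0x17, 0x8e, 0x8e, 0xf6, 0xf0, 0xa4, 0xf6, 0xae]
t2 = [0xf6, 0xae, 0x17, 0x8e, 0x8e, 0xf6, 0xf0, 0xa4]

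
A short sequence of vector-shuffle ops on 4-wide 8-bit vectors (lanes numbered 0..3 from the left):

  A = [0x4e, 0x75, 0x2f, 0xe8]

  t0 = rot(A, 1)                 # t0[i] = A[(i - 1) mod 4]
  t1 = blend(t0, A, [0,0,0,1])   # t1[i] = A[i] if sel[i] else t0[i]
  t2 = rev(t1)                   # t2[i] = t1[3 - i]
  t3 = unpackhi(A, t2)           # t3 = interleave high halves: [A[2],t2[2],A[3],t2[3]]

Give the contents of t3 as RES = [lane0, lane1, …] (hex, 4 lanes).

RES = [ 0x2f  0x4e  0xe8  0xe8 ]

→ t0 |e8|4e|75|2f|
→ t1 |e8|4e|75|e8|
→ t2 |e8|75|4e|e8|
→ t3 |2f|4e|e8|e8|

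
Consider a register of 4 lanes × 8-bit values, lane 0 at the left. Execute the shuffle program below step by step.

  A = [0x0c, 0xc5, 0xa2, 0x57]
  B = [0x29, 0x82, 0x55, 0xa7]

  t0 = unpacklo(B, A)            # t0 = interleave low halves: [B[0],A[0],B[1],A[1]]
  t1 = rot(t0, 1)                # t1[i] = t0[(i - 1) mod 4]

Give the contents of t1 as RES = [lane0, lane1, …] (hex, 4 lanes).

RES = [ 0xc5  0x29  0x0c  0x82 ]

t0 = [0x29, 0x0c, 0x82, 0xc5]
t1 = [0xc5, 0x29, 0x0c, 0x82]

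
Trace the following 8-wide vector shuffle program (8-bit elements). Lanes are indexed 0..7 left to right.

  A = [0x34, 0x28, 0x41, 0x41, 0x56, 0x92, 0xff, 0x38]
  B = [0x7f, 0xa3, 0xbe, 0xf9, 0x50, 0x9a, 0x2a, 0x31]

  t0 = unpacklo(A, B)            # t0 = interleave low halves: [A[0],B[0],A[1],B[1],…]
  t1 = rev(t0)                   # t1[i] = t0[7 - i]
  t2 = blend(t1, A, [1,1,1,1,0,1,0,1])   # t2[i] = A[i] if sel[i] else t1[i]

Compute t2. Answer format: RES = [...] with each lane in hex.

RES = [0x34, 0x28, 0x41, 0x41, 0xa3, 0x92, 0x7f, 0x38]

→ t0 |34|7f|28|a3|41|be|41|f9|
→ t1 |f9|41|be|41|a3|28|7f|34|
→ t2 |34|28|41|41|a3|92|7f|38|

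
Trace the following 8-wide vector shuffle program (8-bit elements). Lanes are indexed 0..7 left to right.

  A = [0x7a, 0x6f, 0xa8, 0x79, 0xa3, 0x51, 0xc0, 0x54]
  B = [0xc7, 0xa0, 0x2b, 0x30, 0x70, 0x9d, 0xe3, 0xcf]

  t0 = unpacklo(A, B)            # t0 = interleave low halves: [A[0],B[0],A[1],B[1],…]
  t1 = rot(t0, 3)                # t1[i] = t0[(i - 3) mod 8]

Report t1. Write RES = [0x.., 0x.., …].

→ t0 |7a|c7|6f|a0|a8|2b|79|30|
→ t1 |2b|79|30|7a|c7|6f|a0|a8|

RES = [0x2b, 0x79, 0x30, 0x7a, 0xc7, 0x6f, 0xa0, 0xa8]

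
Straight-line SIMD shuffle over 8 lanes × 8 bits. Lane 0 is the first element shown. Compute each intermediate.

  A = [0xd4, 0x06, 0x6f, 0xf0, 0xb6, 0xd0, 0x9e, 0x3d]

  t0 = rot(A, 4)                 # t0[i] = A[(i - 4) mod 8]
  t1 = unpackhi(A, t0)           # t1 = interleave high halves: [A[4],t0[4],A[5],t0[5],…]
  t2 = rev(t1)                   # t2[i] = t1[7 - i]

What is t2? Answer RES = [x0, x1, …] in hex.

→ t0 |b6|d0|9e|3d|d4|06|6f|f0|
→ t1 |b6|d4|d0|06|9e|6f|3d|f0|
→ t2 |f0|3d|6f|9e|06|d0|d4|b6|

RES = [0xf0, 0x3d, 0x6f, 0x9e, 0x06, 0xd0, 0xd4, 0xb6]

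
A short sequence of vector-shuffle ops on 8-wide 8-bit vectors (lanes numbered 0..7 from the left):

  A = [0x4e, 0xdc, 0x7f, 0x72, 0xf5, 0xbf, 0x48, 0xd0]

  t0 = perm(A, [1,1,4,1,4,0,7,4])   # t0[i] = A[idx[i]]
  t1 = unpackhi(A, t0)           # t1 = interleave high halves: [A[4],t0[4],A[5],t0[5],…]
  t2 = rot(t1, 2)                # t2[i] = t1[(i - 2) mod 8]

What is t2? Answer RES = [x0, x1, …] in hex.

→ t0 |dc|dc|f5|dc|f5|4e|d0|f5|
→ t1 |f5|f5|bf|4e|48|d0|d0|f5|
→ t2 |d0|f5|f5|f5|bf|4e|48|d0|

RES = [ 0xd0  0xf5  0xf5  0xf5  0xbf  0x4e  0x48  0xd0 ]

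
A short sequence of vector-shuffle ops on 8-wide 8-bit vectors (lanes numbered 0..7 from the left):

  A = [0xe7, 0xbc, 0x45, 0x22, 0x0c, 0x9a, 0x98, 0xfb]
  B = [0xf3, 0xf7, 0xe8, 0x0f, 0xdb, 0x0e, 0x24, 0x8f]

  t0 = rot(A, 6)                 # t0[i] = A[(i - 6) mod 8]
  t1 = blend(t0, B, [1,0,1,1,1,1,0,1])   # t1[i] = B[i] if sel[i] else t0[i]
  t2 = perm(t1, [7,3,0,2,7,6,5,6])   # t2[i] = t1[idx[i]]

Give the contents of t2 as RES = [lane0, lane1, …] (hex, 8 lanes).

RES = [ 0x8f  0x0f  0xf3  0xe8  0x8f  0xe7  0x0e  0xe7 ]

  t0: 45 22 0c 9a 98 fb e7 bc
  t1: f3 22 e8 0f db 0e e7 8f
  t2: 8f 0f f3 e8 8f e7 0e e7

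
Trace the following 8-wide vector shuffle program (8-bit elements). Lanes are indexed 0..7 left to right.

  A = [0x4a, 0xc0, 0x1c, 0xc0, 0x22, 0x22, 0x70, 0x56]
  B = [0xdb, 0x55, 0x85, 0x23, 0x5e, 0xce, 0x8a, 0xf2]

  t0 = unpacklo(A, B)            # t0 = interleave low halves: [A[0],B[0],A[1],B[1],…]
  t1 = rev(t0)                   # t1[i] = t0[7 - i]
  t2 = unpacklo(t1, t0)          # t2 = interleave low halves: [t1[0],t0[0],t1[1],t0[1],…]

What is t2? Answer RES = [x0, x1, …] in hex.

t0 = [0x4a, 0xdb, 0xc0, 0x55, 0x1c, 0x85, 0xc0, 0x23]
t1 = [0x23, 0xc0, 0x85, 0x1c, 0x55, 0xc0, 0xdb, 0x4a]
t2 = [0x23, 0x4a, 0xc0, 0xdb, 0x85, 0xc0, 0x1c, 0x55]

RES = [0x23, 0x4a, 0xc0, 0xdb, 0x85, 0xc0, 0x1c, 0x55]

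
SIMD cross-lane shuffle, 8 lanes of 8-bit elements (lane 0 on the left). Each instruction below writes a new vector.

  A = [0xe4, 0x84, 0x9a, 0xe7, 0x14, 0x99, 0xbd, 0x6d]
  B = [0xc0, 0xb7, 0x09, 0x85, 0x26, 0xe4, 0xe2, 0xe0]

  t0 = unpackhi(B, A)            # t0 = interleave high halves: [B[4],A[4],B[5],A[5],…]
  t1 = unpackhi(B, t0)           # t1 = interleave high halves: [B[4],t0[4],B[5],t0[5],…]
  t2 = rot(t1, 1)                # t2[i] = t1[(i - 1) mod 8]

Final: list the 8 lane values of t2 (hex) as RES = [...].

RES = [ 0x6d  0x26  0xe2  0xe4  0xbd  0xe2  0xe0  0xe0 ]

t0 = [0x26, 0x14, 0xe4, 0x99, 0xe2, 0xbd, 0xe0, 0x6d]
t1 = [0x26, 0xe2, 0xe4, 0xbd, 0xe2, 0xe0, 0xe0, 0x6d]
t2 = [0x6d, 0x26, 0xe2, 0xe4, 0xbd, 0xe2, 0xe0, 0xe0]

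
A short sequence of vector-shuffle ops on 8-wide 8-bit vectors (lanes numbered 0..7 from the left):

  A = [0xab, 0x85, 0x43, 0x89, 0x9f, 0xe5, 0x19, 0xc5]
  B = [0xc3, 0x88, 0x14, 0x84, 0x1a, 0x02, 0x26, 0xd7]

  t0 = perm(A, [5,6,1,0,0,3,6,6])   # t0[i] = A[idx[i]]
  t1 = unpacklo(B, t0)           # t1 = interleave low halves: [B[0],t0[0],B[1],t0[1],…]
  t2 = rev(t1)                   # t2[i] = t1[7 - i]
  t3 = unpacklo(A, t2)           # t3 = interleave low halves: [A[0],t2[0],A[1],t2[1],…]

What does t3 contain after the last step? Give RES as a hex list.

RES = [ 0xab  0xab  0x85  0x84  0x43  0x85  0x89  0x14 ]

  t0: e5 19 85 ab ab 89 19 19
  t1: c3 e5 88 19 14 85 84 ab
  t2: ab 84 85 14 19 88 e5 c3
  t3: ab ab 85 84 43 85 89 14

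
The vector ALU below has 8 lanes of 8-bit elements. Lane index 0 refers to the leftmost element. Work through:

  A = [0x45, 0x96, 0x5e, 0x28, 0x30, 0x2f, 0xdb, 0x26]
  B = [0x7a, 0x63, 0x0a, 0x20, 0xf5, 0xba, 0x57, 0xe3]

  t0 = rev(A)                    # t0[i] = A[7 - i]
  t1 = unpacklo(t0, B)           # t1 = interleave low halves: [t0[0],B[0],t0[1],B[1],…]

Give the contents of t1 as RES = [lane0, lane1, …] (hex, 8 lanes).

  t0: 26 db 2f 30 28 5e 96 45
  t1: 26 7a db 63 2f 0a 30 20

RES = [0x26, 0x7a, 0xdb, 0x63, 0x2f, 0x0a, 0x30, 0x20]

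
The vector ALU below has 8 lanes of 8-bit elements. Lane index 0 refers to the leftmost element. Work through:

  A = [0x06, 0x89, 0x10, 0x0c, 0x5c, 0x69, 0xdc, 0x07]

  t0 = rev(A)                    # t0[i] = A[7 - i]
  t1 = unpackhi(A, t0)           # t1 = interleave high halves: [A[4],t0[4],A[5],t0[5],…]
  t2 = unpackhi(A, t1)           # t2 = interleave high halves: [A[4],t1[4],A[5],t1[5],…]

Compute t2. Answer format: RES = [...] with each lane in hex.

t0 = [0x07, 0xdc, 0x69, 0x5c, 0x0c, 0x10, 0x89, 0x06]
t1 = [0x5c, 0x0c, 0x69, 0x10, 0xdc, 0x89, 0x07, 0x06]
t2 = [0x5c, 0xdc, 0x69, 0x89, 0xdc, 0x07, 0x07, 0x06]

RES = [ 0x5c  0xdc  0x69  0x89  0xdc  0x07  0x07  0x06 ]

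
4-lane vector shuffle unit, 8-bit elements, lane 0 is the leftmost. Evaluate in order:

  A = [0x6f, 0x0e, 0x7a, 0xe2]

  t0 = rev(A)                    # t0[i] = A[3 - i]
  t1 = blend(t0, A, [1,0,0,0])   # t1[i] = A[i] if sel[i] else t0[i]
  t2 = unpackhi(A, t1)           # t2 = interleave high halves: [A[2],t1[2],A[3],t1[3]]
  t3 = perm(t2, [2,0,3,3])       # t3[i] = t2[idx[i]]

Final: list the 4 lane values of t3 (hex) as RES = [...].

→ t0 |e2|7a|0e|6f|
→ t1 |6f|7a|0e|6f|
→ t2 |7a|0e|e2|6f|
→ t3 |e2|7a|6f|6f|

RES = [0xe2, 0x7a, 0x6f, 0x6f]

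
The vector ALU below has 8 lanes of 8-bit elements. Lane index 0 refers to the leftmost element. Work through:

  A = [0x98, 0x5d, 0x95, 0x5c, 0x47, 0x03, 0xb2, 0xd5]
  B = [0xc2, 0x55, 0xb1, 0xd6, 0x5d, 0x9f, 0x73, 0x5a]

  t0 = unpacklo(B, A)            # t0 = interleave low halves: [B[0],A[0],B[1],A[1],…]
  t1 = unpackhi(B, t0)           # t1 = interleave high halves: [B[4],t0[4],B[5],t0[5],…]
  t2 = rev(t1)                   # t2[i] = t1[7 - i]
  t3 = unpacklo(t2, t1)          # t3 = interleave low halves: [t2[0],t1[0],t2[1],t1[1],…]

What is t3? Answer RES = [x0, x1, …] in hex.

→ t0 |c2|98|55|5d|b1|95|d6|5c|
→ t1 |5d|b1|9f|95|73|d6|5a|5c|
→ t2 |5c|5a|d6|73|95|9f|b1|5d|
→ t3 |5c|5d|5a|b1|d6|9f|73|95|

RES = [0x5c, 0x5d, 0x5a, 0xb1, 0xd6, 0x9f, 0x73, 0x95]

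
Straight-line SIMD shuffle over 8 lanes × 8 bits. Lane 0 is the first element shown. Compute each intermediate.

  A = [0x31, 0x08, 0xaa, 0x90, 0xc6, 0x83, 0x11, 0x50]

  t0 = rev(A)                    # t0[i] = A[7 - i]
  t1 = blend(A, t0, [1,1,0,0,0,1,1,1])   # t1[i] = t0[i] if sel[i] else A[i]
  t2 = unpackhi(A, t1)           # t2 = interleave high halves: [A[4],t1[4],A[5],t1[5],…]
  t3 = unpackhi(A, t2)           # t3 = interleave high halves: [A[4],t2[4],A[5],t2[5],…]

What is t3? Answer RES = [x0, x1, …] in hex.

RES = [ 0xc6  0x11  0x83  0x08  0x11  0x50  0x50  0x31 ]

→ t0 |50|11|83|c6|90|aa|08|31|
→ t1 |50|11|aa|90|c6|aa|08|31|
→ t2 |c6|c6|83|aa|11|08|50|31|
→ t3 |c6|11|83|08|11|50|50|31|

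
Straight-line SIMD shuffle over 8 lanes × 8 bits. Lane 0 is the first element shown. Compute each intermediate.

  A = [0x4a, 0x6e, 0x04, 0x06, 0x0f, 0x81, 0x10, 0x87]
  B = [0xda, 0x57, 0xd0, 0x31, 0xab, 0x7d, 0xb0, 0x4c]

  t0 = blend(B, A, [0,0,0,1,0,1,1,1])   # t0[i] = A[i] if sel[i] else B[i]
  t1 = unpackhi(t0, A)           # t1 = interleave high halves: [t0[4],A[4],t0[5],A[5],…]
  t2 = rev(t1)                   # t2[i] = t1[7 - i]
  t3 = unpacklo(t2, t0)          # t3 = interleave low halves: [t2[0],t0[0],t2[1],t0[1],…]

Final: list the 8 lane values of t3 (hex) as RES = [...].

  t0: da 57 d0 06 ab 81 10 87
  t1: ab 0f 81 81 10 10 87 87
  t2: 87 87 10 10 81 81 0f ab
  t3: 87 da 87 57 10 d0 10 06

RES = [0x87, 0xda, 0x87, 0x57, 0x10, 0xd0, 0x10, 0x06]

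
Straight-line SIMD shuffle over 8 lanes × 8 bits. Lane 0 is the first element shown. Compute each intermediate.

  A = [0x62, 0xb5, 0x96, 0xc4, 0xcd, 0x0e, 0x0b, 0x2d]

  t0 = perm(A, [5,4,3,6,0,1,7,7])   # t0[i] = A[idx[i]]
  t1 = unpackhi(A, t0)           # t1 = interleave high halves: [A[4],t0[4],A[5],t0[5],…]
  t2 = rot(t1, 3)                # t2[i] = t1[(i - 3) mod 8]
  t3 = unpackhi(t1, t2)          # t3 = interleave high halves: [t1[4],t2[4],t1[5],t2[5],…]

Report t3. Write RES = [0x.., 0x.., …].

RES = [ 0x0b  0x62  0x2d  0x0e  0x2d  0xb5  0x2d  0x0b ]

  t0: 0e cd c4 0b 62 b5 2d 2d
  t1: cd 62 0e b5 0b 2d 2d 2d
  t2: 2d 2d 2d cd 62 0e b5 0b
  t3: 0b 62 2d 0e 2d b5 2d 0b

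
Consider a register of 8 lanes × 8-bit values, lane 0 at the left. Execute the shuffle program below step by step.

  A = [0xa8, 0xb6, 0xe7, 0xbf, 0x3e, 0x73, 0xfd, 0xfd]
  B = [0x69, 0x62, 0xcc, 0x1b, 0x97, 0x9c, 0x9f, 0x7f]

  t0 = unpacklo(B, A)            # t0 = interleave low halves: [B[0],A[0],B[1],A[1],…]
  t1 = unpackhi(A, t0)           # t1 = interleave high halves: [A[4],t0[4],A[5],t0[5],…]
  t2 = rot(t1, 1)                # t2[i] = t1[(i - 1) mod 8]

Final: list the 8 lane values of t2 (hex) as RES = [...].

RES = [0xbf, 0x3e, 0xcc, 0x73, 0xe7, 0xfd, 0x1b, 0xfd]

  t0: 69 a8 62 b6 cc e7 1b bf
  t1: 3e cc 73 e7 fd 1b fd bf
  t2: bf 3e cc 73 e7 fd 1b fd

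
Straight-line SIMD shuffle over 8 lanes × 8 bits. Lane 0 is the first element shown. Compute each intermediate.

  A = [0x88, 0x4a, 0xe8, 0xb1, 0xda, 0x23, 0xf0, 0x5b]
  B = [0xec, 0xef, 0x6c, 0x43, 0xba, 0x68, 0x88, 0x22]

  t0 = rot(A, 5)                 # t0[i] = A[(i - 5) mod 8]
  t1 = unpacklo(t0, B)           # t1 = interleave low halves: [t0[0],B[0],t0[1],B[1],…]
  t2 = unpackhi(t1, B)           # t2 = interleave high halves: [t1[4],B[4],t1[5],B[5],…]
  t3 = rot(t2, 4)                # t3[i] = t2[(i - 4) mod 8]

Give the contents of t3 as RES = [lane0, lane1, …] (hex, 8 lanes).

RES = [0xf0, 0x88, 0x43, 0x22, 0x23, 0xba, 0x6c, 0x68]

→ t0 |b1|da|23|f0|5b|88|4a|e8|
→ t1 |b1|ec|da|ef|23|6c|f0|43|
→ t2 |23|ba|6c|68|f0|88|43|22|
→ t3 |f0|88|43|22|23|ba|6c|68|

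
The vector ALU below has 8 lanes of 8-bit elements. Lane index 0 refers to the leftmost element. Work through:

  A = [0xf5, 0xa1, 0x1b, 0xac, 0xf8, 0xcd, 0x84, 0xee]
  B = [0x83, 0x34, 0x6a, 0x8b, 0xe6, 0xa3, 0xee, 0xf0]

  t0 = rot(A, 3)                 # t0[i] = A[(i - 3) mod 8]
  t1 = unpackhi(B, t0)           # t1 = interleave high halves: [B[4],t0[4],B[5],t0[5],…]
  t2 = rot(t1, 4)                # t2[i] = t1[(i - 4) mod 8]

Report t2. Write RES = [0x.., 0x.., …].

RES = [ 0xee  0xac  0xf0  0xf8  0xe6  0xa1  0xa3  0x1b ]

  t0: cd 84 ee f5 a1 1b ac f8
  t1: e6 a1 a3 1b ee ac f0 f8
  t2: ee ac f0 f8 e6 a1 a3 1b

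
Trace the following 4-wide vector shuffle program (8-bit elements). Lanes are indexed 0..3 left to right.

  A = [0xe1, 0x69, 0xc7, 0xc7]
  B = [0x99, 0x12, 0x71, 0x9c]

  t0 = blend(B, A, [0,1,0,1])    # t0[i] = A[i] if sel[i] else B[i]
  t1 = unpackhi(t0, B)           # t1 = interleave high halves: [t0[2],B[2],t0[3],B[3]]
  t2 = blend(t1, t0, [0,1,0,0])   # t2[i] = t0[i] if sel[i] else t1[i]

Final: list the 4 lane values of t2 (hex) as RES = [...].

  t0: 99 69 71 c7
  t1: 71 71 c7 9c
  t2: 71 69 c7 9c

RES = [0x71, 0x69, 0xc7, 0x9c]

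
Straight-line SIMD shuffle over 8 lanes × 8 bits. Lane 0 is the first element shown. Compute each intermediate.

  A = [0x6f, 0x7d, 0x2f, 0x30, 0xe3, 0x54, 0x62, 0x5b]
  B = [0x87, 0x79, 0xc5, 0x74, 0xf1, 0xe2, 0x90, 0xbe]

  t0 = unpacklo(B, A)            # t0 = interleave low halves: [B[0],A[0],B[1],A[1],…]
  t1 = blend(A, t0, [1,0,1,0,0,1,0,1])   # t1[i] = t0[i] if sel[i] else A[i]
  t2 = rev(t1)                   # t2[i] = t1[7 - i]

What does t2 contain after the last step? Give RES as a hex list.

t0 = [0x87, 0x6f, 0x79, 0x7d, 0xc5, 0x2f, 0x74, 0x30]
t1 = [0x87, 0x7d, 0x79, 0x30, 0xe3, 0x2f, 0x62, 0x30]
t2 = [0x30, 0x62, 0x2f, 0xe3, 0x30, 0x79, 0x7d, 0x87]

RES = [0x30, 0x62, 0x2f, 0xe3, 0x30, 0x79, 0x7d, 0x87]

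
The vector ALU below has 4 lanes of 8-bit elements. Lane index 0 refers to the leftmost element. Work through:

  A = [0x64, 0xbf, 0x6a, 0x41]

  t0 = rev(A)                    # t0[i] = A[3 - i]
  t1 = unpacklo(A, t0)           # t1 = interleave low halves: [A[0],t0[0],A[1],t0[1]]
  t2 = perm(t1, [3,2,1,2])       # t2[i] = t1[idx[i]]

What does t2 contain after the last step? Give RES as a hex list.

RES = [ 0x6a  0xbf  0x41  0xbf ]

  t0: 41 6a bf 64
  t1: 64 41 bf 6a
  t2: 6a bf 41 bf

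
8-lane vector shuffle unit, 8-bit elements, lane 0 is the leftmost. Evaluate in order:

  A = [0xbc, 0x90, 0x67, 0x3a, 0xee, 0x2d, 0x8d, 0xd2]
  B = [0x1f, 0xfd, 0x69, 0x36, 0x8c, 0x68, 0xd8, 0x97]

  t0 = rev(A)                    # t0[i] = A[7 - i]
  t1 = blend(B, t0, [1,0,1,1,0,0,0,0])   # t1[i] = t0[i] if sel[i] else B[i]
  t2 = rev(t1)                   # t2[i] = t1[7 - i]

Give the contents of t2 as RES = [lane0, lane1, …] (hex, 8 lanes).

  t0: d2 8d 2d ee 3a 67 90 bc
  t1: d2 fd 2d ee 8c 68 d8 97
  t2: 97 d8 68 8c ee 2d fd d2

RES = [0x97, 0xd8, 0x68, 0x8c, 0xee, 0x2d, 0xfd, 0xd2]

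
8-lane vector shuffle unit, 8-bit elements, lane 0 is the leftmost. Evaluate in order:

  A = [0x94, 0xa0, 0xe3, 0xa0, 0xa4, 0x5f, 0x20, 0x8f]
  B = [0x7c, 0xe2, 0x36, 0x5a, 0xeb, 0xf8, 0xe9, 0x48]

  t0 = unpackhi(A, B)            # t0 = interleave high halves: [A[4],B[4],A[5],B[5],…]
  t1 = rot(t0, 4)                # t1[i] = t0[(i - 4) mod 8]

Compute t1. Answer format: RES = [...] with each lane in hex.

RES = [ 0x20  0xe9  0x8f  0x48  0xa4  0xeb  0x5f  0xf8 ]

→ t0 |a4|eb|5f|f8|20|e9|8f|48|
→ t1 |20|e9|8f|48|a4|eb|5f|f8|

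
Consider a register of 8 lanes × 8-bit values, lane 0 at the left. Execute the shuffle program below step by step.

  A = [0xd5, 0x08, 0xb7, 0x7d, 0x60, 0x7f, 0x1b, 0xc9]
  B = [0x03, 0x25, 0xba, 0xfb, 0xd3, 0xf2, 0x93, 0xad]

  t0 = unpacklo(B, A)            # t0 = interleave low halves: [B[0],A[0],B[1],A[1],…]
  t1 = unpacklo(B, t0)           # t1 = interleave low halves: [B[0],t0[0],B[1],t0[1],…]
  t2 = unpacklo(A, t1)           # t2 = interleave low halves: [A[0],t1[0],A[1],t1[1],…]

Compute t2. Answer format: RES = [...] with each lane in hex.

RES = [0xd5, 0x03, 0x08, 0x03, 0xb7, 0x25, 0x7d, 0xd5]

t0 = [0x03, 0xd5, 0x25, 0x08, 0xba, 0xb7, 0xfb, 0x7d]
t1 = [0x03, 0x03, 0x25, 0xd5, 0xba, 0x25, 0xfb, 0x08]
t2 = [0xd5, 0x03, 0x08, 0x03, 0xb7, 0x25, 0x7d, 0xd5]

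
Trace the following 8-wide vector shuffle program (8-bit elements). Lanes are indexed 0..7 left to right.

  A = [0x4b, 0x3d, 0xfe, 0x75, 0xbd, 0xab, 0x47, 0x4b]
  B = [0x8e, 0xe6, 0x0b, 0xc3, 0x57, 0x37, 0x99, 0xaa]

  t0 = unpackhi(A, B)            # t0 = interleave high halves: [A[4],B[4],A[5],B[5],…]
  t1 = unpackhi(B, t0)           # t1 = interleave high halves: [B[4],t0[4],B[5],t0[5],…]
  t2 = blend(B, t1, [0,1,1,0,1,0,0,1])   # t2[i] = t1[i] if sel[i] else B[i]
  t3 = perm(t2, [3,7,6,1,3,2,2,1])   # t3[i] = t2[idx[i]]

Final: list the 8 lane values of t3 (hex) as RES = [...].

→ t0 |bd|57|ab|37|47|99|4b|aa|
→ t1 |57|47|37|99|99|4b|aa|aa|
→ t2 |8e|47|37|c3|99|37|99|aa|
→ t3 |c3|aa|99|47|c3|37|37|47|

RES = [ 0xc3  0xaa  0x99  0x47  0xc3  0x37  0x37  0x47 ]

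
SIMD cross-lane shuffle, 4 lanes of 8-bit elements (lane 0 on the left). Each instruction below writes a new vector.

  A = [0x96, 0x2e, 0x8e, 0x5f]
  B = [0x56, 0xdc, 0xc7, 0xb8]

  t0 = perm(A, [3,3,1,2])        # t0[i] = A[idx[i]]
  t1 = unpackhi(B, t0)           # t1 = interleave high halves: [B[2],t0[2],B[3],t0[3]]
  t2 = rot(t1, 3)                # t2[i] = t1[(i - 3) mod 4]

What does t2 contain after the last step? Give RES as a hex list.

→ t0 |5f|5f|2e|8e|
→ t1 |c7|2e|b8|8e|
→ t2 |2e|b8|8e|c7|

RES = [ 0x2e  0xb8  0x8e  0xc7 ]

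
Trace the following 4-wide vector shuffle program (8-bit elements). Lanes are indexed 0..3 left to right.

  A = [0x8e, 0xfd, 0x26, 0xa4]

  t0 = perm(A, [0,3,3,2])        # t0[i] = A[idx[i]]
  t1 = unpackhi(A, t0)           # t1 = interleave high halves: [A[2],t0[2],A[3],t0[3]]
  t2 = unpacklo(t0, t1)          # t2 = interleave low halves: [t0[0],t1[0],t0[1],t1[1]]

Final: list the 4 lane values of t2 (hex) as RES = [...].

RES = [ 0x8e  0x26  0xa4  0xa4 ]

t0 = [0x8e, 0xa4, 0xa4, 0x26]
t1 = [0x26, 0xa4, 0xa4, 0x26]
t2 = [0x8e, 0x26, 0xa4, 0xa4]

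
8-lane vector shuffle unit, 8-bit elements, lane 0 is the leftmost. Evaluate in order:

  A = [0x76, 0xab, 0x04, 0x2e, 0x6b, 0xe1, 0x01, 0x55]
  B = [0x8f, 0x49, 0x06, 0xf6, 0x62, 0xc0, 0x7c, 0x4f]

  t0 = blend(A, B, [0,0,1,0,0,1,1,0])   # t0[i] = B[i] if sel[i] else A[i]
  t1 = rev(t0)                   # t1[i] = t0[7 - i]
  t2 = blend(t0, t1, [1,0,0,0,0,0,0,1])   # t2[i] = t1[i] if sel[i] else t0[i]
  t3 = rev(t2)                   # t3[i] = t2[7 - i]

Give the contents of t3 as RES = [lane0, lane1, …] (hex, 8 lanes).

RES = [0x76, 0x7c, 0xc0, 0x6b, 0x2e, 0x06, 0xab, 0x55]

→ t0 |76|ab|06|2e|6b|c0|7c|55|
→ t1 |55|7c|c0|6b|2e|06|ab|76|
→ t2 |55|ab|06|2e|6b|c0|7c|76|
→ t3 |76|7c|c0|6b|2e|06|ab|55|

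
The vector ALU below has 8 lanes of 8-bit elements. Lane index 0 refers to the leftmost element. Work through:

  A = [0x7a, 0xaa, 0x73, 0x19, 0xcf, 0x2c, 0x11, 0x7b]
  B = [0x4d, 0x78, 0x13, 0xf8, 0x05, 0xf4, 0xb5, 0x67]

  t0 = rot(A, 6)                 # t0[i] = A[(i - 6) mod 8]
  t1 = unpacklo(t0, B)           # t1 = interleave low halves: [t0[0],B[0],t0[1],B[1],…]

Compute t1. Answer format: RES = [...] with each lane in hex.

  t0: 73 19 cf 2c 11 7b 7a aa
  t1: 73 4d 19 78 cf 13 2c f8

RES = [ 0x73  0x4d  0x19  0x78  0xcf  0x13  0x2c  0xf8 ]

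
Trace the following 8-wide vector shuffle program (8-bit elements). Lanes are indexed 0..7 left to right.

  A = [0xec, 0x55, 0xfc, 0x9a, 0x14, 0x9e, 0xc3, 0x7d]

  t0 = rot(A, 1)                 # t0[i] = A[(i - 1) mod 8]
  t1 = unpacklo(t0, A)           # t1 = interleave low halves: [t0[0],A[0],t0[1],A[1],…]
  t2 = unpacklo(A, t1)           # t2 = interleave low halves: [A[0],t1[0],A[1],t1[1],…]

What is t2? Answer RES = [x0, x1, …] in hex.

→ t0 |7d|ec|55|fc|9a|14|9e|c3|
→ t1 |7d|ec|ec|55|55|fc|fc|9a|
→ t2 |ec|7d|55|ec|fc|ec|9a|55|

RES = [0xec, 0x7d, 0x55, 0xec, 0xfc, 0xec, 0x9a, 0x55]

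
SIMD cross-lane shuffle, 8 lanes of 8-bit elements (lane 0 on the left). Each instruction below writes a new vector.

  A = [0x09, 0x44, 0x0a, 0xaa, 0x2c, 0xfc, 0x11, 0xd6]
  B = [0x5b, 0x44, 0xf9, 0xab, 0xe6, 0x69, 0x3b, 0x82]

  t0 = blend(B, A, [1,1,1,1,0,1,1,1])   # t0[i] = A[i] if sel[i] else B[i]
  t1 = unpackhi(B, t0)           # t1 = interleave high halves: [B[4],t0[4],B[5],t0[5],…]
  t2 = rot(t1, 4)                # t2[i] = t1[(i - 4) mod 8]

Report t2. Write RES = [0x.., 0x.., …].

RES = [ 0x3b  0x11  0x82  0xd6  0xe6  0xe6  0x69  0xfc ]

t0 = [0x09, 0x44, 0x0a, 0xaa, 0xe6, 0xfc, 0x11, 0xd6]
t1 = [0xe6, 0xe6, 0x69, 0xfc, 0x3b, 0x11, 0x82, 0xd6]
t2 = [0x3b, 0x11, 0x82, 0xd6, 0xe6, 0xe6, 0x69, 0xfc]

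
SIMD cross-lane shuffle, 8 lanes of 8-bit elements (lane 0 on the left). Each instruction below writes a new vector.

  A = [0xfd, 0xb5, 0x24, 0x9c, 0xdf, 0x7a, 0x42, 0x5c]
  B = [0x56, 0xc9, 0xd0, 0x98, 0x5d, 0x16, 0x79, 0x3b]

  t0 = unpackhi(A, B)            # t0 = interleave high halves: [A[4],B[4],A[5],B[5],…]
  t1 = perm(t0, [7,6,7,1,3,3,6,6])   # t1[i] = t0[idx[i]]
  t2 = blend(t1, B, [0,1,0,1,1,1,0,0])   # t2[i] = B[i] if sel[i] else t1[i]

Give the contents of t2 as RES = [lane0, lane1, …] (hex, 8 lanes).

  t0: df 5d 7a 16 42 79 5c 3b
  t1: 3b 5c 3b 5d 16 16 5c 5c
  t2: 3b c9 3b 98 5d 16 5c 5c

RES = [ 0x3b  0xc9  0x3b  0x98  0x5d  0x16  0x5c  0x5c ]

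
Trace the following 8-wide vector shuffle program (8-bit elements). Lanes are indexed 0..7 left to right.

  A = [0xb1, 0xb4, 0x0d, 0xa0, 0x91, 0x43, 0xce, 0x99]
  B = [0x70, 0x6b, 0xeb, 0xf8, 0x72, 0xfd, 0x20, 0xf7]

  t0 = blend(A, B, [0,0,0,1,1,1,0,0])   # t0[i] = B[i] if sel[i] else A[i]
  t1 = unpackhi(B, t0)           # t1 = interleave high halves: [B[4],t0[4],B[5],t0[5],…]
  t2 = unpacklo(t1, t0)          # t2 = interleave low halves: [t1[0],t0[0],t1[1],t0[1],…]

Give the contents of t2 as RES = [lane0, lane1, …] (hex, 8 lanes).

RES = [0x72, 0xb1, 0x72, 0xb4, 0xfd, 0x0d, 0xfd, 0xf8]

t0 = [0xb1, 0xb4, 0x0d, 0xf8, 0x72, 0xfd, 0xce, 0x99]
t1 = [0x72, 0x72, 0xfd, 0xfd, 0x20, 0xce, 0xf7, 0x99]
t2 = [0x72, 0xb1, 0x72, 0xb4, 0xfd, 0x0d, 0xfd, 0xf8]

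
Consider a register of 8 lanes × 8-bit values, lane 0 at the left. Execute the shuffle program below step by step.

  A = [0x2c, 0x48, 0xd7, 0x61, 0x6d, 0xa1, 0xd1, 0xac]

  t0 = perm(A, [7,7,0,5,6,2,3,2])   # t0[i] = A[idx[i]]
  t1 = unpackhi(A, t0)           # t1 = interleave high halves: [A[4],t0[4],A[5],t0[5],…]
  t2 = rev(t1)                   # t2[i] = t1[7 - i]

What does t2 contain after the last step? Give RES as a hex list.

t0 = [0xac, 0xac, 0x2c, 0xa1, 0xd1, 0xd7, 0x61, 0xd7]
t1 = [0x6d, 0xd1, 0xa1, 0xd7, 0xd1, 0x61, 0xac, 0xd7]
t2 = [0xd7, 0xac, 0x61, 0xd1, 0xd7, 0xa1, 0xd1, 0x6d]

RES = [0xd7, 0xac, 0x61, 0xd1, 0xd7, 0xa1, 0xd1, 0x6d]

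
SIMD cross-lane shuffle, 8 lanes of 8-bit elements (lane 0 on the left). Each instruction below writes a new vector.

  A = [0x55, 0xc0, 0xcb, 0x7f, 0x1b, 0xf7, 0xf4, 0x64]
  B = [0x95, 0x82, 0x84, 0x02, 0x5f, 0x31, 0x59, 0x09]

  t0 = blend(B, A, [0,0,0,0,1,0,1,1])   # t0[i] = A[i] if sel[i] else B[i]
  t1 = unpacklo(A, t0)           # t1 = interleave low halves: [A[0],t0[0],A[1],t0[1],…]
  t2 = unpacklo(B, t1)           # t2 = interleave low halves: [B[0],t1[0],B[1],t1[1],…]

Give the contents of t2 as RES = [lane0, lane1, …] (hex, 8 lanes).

RES = [ 0x95  0x55  0x82  0x95  0x84  0xc0  0x02  0x82 ]

→ t0 |95|82|84|02|1b|31|f4|64|
→ t1 |55|95|c0|82|cb|84|7f|02|
→ t2 |95|55|82|95|84|c0|02|82|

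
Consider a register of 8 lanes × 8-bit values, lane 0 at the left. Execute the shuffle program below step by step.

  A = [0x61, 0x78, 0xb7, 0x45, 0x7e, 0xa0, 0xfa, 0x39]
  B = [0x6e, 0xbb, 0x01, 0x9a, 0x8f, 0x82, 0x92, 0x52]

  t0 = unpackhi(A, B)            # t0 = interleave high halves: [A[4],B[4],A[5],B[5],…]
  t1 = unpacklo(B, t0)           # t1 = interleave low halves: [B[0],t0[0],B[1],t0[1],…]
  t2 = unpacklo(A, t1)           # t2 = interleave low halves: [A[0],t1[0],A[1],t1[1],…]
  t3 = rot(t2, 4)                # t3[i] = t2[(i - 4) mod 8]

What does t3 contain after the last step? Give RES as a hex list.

RES = [ 0xb7  0xbb  0x45  0x8f  0x61  0x6e  0x78  0x7e ]

→ t0 |7e|8f|a0|82|fa|92|39|52|
→ t1 |6e|7e|bb|8f|01|a0|9a|82|
→ t2 |61|6e|78|7e|b7|bb|45|8f|
→ t3 |b7|bb|45|8f|61|6e|78|7e|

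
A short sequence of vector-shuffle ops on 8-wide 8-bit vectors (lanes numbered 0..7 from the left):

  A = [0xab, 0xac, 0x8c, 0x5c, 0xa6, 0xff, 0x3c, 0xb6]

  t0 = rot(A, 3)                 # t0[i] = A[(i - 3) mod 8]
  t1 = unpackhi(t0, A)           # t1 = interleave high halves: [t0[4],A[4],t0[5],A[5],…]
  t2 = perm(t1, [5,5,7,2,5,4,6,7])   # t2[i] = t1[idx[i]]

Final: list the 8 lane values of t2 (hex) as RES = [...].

t0 = [0xff, 0x3c, 0xb6, 0xab, 0xac, 0x8c, 0x5c, 0xa6]
t1 = [0xac, 0xa6, 0x8c, 0xff, 0x5c, 0x3c, 0xa6, 0xb6]
t2 = [0x3c, 0x3c, 0xb6, 0x8c, 0x3c, 0x5c, 0xa6, 0xb6]

RES = [0x3c, 0x3c, 0xb6, 0x8c, 0x3c, 0x5c, 0xa6, 0xb6]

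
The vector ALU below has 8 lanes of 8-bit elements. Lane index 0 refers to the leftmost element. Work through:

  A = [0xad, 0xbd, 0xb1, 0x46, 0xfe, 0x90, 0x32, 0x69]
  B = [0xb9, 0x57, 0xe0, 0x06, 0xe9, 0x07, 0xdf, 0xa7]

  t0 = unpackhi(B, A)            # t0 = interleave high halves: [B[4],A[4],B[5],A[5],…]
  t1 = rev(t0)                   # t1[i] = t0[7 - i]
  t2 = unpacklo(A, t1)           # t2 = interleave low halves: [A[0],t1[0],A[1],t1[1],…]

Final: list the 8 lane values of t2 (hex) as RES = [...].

RES = [ 0xad  0x69  0xbd  0xa7  0xb1  0x32  0x46  0xdf ]

  t0: e9 fe 07 90 df 32 a7 69
  t1: 69 a7 32 df 90 07 fe e9
  t2: ad 69 bd a7 b1 32 46 df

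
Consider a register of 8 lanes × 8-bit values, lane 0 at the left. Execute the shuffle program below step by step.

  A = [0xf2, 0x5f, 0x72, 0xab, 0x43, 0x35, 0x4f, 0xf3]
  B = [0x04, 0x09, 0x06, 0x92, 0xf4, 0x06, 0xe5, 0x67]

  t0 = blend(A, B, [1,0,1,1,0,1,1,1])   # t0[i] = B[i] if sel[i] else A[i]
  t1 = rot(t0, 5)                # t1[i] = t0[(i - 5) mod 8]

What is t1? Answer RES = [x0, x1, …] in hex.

→ t0 |04|5f|06|92|43|06|e5|67|
→ t1 |92|43|06|e5|67|04|5f|06|

RES = [ 0x92  0x43  0x06  0xe5  0x67  0x04  0x5f  0x06 ]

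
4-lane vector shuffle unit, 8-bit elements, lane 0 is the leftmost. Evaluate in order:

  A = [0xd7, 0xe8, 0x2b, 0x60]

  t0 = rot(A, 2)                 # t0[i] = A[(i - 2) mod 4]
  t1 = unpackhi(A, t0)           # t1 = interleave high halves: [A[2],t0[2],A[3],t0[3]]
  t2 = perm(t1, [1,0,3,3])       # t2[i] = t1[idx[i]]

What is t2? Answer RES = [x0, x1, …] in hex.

t0 = [0x2b, 0x60, 0xd7, 0xe8]
t1 = [0x2b, 0xd7, 0x60, 0xe8]
t2 = [0xd7, 0x2b, 0xe8, 0xe8]

RES = [0xd7, 0x2b, 0xe8, 0xe8]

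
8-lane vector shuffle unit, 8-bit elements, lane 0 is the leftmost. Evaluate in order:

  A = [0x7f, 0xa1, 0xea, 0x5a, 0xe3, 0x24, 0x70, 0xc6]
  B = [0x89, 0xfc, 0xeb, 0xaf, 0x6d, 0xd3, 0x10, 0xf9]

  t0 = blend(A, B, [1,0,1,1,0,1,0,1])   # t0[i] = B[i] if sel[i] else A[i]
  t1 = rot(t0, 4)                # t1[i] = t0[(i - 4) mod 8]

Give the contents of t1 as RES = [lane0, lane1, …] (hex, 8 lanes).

t0 = [0x89, 0xa1, 0xeb, 0xaf, 0xe3, 0xd3, 0x70, 0xf9]
t1 = [0xe3, 0xd3, 0x70, 0xf9, 0x89, 0xa1, 0xeb, 0xaf]

RES = [ 0xe3  0xd3  0x70  0xf9  0x89  0xa1  0xeb  0xaf ]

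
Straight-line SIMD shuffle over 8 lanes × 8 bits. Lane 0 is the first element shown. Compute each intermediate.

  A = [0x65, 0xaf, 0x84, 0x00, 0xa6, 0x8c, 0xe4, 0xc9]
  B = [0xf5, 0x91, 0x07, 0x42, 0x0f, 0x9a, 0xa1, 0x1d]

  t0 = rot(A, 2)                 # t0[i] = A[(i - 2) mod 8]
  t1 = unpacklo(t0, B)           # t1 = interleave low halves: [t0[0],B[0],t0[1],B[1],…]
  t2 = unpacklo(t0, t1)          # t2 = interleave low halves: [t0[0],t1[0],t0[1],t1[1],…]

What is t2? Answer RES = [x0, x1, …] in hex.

→ t0 |e4|c9|65|af|84|00|a6|8c|
→ t1 |e4|f5|c9|91|65|07|af|42|
→ t2 |e4|e4|c9|f5|65|c9|af|91|

RES = [0xe4, 0xe4, 0xc9, 0xf5, 0x65, 0xc9, 0xaf, 0x91]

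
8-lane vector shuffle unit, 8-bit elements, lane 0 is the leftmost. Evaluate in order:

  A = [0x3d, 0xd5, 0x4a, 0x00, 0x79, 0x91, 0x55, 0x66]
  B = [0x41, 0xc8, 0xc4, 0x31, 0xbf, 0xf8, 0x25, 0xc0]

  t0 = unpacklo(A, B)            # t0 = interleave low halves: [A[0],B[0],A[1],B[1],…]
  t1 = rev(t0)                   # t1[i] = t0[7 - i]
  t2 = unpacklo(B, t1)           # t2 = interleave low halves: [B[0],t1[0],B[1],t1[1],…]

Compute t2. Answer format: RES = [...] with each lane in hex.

RES = [ 0x41  0x31  0xc8  0x00  0xc4  0xc4  0x31  0x4a ]

→ t0 |3d|41|d5|c8|4a|c4|00|31|
→ t1 |31|00|c4|4a|c8|d5|41|3d|
→ t2 |41|31|c8|00|c4|c4|31|4a|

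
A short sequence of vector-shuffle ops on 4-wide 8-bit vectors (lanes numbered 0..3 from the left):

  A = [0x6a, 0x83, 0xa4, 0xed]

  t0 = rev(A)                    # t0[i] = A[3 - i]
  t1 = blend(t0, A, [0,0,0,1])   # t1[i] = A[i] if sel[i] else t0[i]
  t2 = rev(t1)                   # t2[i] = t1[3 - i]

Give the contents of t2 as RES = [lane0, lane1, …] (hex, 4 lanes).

t0 = [0xed, 0xa4, 0x83, 0x6a]
t1 = [0xed, 0xa4, 0x83, 0xed]
t2 = [0xed, 0x83, 0xa4, 0xed]

RES = [ 0xed  0x83  0xa4  0xed ]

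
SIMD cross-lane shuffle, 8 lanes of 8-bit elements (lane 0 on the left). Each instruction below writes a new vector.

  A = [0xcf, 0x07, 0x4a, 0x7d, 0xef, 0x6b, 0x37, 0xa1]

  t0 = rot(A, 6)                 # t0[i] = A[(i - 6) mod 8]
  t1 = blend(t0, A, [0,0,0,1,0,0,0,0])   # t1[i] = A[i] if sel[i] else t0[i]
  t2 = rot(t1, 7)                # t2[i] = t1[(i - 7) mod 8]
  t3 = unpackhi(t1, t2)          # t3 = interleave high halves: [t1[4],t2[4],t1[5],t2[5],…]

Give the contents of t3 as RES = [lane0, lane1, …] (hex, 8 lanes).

  t0: 4a 7d ef 6b 37 a1 cf 07
  t1: 4a 7d ef 7d 37 a1 cf 07
  t2: 7d ef 7d 37 a1 cf 07 4a
  t3: 37 a1 a1 cf cf 07 07 4a

RES = [ 0x37  0xa1  0xa1  0xcf  0xcf  0x07  0x07  0x4a ]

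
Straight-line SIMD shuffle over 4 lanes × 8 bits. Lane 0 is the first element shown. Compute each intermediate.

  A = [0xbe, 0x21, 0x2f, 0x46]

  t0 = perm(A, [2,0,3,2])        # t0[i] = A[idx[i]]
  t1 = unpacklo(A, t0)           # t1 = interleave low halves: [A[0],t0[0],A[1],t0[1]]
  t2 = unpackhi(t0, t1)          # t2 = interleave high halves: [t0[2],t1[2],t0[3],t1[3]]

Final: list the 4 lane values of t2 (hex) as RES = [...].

RES = [0x46, 0x21, 0x2f, 0xbe]

→ t0 |2f|be|46|2f|
→ t1 |be|2f|21|be|
→ t2 |46|21|2f|be|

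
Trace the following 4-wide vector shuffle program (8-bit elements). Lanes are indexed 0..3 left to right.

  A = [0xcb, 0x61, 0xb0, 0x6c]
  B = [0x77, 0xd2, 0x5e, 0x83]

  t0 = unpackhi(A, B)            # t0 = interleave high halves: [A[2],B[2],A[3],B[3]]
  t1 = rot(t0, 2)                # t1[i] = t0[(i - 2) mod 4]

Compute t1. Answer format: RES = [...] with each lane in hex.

RES = [0x6c, 0x83, 0xb0, 0x5e]

t0 = [0xb0, 0x5e, 0x6c, 0x83]
t1 = [0x6c, 0x83, 0xb0, 0x5e]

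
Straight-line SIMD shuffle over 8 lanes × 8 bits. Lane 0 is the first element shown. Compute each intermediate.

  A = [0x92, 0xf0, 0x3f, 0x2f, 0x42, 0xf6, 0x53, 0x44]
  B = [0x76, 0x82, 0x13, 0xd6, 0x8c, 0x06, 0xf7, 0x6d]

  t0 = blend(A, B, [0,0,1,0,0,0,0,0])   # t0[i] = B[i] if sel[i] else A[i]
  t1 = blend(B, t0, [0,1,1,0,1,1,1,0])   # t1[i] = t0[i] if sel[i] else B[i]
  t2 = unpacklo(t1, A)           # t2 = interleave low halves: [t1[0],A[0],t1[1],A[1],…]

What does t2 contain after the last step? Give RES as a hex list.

→ t0 |92|f0|13|2f|42|f6|53|44|
→ t1 |76|f0|13|d6|42|f6|53|6d|
→ t2 |76|92|f0|f0|13|3f|d6|2f|

RES = [0x76, 0x92, 0xf0, 0xf0, 0x13, 0x3f, 0xd6, 0x2f]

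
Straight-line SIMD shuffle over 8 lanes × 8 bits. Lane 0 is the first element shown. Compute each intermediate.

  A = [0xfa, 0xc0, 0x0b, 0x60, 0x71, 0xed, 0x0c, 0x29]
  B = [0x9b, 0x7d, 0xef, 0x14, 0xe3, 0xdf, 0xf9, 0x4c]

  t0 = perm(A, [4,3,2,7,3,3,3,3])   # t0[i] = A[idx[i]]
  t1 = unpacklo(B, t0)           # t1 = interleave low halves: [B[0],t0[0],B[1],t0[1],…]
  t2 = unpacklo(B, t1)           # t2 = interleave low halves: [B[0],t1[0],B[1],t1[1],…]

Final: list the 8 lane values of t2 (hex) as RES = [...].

  t0: 71 60 0b 29 60 60 60 60
  t1: 9b 71 7d 60 ef 0b 14 29
  t2: 9b 9b 7d 71 ef 7d 14 60

RES = [0x9b, 0x9b, 0x7d, 0x71, 0xef, 0x7d, 0x14, 0x60]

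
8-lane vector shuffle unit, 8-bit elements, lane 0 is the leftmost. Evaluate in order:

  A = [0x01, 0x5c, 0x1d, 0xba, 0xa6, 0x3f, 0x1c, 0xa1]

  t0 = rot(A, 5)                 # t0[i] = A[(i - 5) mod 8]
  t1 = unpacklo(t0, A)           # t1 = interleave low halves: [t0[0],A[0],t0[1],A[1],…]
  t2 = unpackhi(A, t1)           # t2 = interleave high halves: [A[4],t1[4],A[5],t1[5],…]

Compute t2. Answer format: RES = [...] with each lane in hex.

RES = [0xa6, 0x3f, 0x3f, 0x1d, 0x1c, 0x1c, 0xa1, 0xba]

t0 = [0xba, 0xa6, 0x3f, 0x1c, 0xa1, 0x01, 0x5c, 0x1d]
t1 = [0xba, 0x01, 0xa6, 0x5c, 0x3f, 0x1d, 0x1c, 0xba]
t2 = [0xa6, 0x3f, 0x3f, 0x1d, 0x1c, 0x1c, 0xa1, 0xba]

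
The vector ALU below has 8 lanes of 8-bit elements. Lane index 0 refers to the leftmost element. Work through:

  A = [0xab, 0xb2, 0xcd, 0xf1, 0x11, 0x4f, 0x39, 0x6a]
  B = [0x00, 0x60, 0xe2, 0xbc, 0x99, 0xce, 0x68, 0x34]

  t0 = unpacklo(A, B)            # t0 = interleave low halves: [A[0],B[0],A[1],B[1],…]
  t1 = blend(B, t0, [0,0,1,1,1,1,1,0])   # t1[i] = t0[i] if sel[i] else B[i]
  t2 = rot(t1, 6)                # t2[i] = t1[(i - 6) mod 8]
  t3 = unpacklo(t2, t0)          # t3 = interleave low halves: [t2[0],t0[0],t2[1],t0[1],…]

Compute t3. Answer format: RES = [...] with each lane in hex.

t0 = [0xab, 0x00, 0xb2, 0x60, 0xcd, 0xe2, 0xf1, 0xbc]
t1 = [0x00, 0x60, 0xb2, 0x60, 0xcd, 0xe2, 0xf1, 0x34]
t2 = [0xb2, 0x60, 0xcd, 0xe2, 0xf1, 0x34, 0x00, 0x60]
t3 = [0xb2, 0xab, 0x60, 0x00, 0xcd, 0xb2, 0xe2, 0x60]

RES = [0xb2, 0xab, 0x60, 0x00, 0xcd, 0xb2, 0xe2, 0x60]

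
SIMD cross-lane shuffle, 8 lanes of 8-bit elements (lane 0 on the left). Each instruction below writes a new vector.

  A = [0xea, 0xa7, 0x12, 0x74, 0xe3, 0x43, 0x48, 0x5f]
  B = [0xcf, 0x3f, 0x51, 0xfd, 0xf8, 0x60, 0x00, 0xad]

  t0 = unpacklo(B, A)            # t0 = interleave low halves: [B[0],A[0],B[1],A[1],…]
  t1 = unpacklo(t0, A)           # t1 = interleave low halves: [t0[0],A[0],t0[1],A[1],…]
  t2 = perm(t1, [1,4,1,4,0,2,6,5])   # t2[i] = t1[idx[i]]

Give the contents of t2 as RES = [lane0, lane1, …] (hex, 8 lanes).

RES = [0xea, 0x3f, 0xea, 0x3f, 0xcf, 0xea, 0xa7, 0x12]

t0 = [0xcf, 0xea, 0x3f, 0xa7, 0x51, 0x12, 0xfd, 0x74]
t1 = [0xcf, 0xea, 0xea, 0xa7, 0x3f, 0x12, 0xa7, 0x74]
t2 = [0xea, 0x3f, 0xea, 0x3f, 0xcf, 0xea, 0xa7, 0x12]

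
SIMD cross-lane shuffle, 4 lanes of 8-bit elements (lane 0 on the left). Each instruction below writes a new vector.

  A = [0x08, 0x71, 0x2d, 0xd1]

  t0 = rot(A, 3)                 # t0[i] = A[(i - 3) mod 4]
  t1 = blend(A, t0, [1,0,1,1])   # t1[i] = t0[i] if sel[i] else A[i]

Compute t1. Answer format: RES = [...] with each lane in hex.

t0 = [0x71, 0x2d, 0xd1, 0x08]
t1 = [0x71, 0x71, 0xd1, 0x08]

RES = [0x71, 0x71, 0xd1, 0x08]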